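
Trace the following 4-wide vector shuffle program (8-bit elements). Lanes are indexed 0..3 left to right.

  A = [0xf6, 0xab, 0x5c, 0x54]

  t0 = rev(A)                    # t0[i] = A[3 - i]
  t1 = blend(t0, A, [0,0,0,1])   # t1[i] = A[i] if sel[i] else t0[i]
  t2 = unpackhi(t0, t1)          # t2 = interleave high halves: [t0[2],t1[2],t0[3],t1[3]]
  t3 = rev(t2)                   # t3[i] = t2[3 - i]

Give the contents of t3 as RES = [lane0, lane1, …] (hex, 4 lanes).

RES = [0x54, 0xf6, 0xab, 0xab]

→ t0 |54|5c|ab|f6|
→ t1 |54|5c|ab|54|
→ t2 |ab|ab|f6|54|
→ t3 |54|f6|ab|ab|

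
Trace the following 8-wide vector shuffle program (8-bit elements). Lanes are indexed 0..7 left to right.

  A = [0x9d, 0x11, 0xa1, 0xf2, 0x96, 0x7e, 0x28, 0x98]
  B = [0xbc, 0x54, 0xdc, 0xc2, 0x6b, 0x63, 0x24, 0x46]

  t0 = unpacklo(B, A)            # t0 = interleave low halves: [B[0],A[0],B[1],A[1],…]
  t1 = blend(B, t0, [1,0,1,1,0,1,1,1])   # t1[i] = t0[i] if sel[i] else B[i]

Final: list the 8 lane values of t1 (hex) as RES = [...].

RES = [ 0xbc  0x54  0x54  0x11  0x6b  0xa1  0xc2  0xf2 ]

  t0: bc 9d 54 11 dc a1 c2 f2
  t1: bc 54 54 11 6b a1 c2 f2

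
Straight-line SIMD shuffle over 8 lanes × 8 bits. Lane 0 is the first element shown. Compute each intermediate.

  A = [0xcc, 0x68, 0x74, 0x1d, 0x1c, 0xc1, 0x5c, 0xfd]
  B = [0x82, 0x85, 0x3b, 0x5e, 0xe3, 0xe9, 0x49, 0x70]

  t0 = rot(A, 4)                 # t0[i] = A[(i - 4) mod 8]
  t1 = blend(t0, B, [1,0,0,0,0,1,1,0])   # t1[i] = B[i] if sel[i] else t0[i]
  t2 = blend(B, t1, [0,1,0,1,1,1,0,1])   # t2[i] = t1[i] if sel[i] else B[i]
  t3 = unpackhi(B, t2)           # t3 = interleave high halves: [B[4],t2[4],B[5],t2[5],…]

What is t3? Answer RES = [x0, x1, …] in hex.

t0 = [0x1c, 0xc1, 0x5c, 0xfd, 0xcc, 0x68, 0x74, 0x1d]
t1 = [0x82, 0xc1, 0x5c, 0xfd, 0xcc, 0xe9, 0x49, 0x1d]
t2 = [0x82, 0xc1, 0x3b, 0xfd, 0xcc, 0xe9, 0x49, 0x1d]
t3 = [0xe3, 0xcc, 0xe9, 0xe9, 0x49, 0x49, 0x70, 0x1d]

RES = [0xe3, 0xcc, 0xe9, 0xe9, 0x49, 0x49, 0x70, 0x1d]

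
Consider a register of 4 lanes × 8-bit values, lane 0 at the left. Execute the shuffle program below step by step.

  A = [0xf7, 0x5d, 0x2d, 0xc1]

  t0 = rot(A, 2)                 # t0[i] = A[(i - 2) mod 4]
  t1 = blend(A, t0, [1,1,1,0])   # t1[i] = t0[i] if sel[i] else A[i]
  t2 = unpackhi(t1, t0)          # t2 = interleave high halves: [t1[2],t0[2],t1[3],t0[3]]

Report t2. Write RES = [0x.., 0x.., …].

  t0: 2d c1 f7 5d
  t1: 2d c1 f7 c1
  t2: f7 f7 c1 5d

RES = [0xf7, 0xf7, 0xc1, 0x5d]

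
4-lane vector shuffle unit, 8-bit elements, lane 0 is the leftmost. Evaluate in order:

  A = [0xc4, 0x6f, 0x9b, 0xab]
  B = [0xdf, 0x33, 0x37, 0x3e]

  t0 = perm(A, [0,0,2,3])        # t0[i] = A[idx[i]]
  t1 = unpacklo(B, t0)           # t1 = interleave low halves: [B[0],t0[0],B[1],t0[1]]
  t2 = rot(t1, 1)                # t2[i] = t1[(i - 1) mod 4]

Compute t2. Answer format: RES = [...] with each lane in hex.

→ t0 |c4|c4|9b|ab|
→ t1 |df|c4|33|c4|
→ t2 |c4|df|c4|33|

RES = [ 0xc4  0xdf  0xc4  0x33 ]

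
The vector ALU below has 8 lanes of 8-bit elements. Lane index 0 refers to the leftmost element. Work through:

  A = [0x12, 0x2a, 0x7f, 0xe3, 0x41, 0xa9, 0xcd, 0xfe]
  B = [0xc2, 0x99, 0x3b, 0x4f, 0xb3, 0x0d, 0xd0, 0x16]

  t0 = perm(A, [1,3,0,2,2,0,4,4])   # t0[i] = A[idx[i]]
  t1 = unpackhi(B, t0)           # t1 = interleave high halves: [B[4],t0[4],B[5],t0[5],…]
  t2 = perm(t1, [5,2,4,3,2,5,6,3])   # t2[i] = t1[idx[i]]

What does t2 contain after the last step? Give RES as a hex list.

  t0: 2a e3 12 7f 7f 12 41 41
  t1: b3 7f 0d 12 d0 41 16 41
  t2: 41 0d d0 12 0d 41 16 12

RES = [ 0x41  0x0d  0xd0  0x12  0x0d  0x41  0x16  0x12 ]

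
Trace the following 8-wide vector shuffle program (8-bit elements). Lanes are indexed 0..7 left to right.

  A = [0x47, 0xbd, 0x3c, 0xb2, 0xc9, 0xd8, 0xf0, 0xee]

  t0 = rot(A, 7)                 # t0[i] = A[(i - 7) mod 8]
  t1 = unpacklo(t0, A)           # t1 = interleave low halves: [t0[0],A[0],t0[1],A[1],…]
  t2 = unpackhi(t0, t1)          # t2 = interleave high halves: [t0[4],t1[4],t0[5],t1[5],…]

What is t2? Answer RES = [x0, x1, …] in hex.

→ t0 |bd|3c|b2|c9|d8|f0|ee|47|
→ t1 |bd|47|3c|bd|b2|3c|c9|b2|
→ t2 |d8|b2|f0|3c|ee|c9|47|b2|

RES = [ 0xd8  0xb2  0xf0  0x3c  0xee  0xc9  0x47  0xb2 ]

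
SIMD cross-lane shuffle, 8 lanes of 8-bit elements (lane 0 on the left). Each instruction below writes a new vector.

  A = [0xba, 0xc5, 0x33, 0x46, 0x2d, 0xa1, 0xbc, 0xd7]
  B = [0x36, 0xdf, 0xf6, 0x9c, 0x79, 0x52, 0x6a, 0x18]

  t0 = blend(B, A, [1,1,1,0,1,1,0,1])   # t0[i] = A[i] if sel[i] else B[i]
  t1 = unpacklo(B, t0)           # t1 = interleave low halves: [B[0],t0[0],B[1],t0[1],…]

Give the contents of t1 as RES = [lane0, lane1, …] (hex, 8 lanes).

RES = [0x36, 0xba, 0xdf, 0xc5, 0xf6, 0x33, 0x9c, 0x9c]

t0 = [0xba, 0xc5, 0x33, 0x9c, 0x2d, 0xa1, 0x6a, 0xd7]
t1 = [0x36, 0xba, 0xdf, 0xc5, 0xf6, 0x33, 0x9c, 0x9c]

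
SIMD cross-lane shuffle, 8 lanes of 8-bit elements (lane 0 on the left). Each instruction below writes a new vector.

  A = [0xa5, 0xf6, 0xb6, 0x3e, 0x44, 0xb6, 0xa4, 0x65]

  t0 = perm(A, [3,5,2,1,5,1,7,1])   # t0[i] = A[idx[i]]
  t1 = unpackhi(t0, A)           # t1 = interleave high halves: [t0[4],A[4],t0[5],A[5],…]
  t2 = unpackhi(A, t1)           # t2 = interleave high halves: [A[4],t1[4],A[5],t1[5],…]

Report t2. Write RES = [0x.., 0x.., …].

t0 = [0x3e, 0xb6, 0xb6, 0xf6, 0xb6, 0xf6, 0x65, 0xf6]
t1 = [0xb6, 0x44, 0xf6, 0xb6, 0x65, 0xa4, 0xf6, 0x65]
t2 = [0x44, 0x65, 0xb6, 0xa4, 0xa4, 0xf6, 0x65, 0x65]

RES = [0x44, 0x65, 0xb6, 0xa4, 0xa4, 0xf6, 0x65, 0x65]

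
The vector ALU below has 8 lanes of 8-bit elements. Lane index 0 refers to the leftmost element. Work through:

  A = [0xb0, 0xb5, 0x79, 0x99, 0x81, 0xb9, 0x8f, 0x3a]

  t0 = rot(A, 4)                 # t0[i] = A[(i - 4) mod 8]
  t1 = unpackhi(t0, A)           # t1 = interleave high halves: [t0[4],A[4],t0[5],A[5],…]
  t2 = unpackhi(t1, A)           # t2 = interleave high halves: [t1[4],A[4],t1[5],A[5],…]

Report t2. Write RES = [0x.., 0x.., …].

t0 = [0x81, 0xb9, 0x8f, 0x3a, 0xb0, 0xb5, 0x79, 0x99]
t1 = [0xb0, 0x81, 0xb5, 0xb9, 0x79, 0x8f, 0x99, 0x3a]
t2 = [0x79, 0x81, 0x8f, 0xb9, 0x99, 0x8f, 0x3a, 0x3a]

RES = [0x79, 0x81, 0x8f, 0xb9, 0x99, 0x8f, 0x3a, 0x3a]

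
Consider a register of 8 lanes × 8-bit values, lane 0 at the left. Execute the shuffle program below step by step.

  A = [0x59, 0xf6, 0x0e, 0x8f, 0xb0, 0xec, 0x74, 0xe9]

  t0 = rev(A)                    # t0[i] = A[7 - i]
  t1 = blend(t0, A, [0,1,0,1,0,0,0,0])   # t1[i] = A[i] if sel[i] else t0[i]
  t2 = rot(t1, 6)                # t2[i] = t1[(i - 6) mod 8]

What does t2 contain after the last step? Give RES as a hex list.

RES = [0xec, 0x8f, 0x8f, 0x0e, 0xf6, 0x59, 0xe9, 0xf6]

t0 = [0xe9, 0x74, 0xec, 0xb0, 0x8f, 0x0e, 0xf6, 0x59]
t1 = [0xe9, 0xf6, 0xec, 0x8f, 0x8f, 0x0e, 0xf6, 0x59]
t2 = [0xec, 0x8f, 0x8f, 0x0e, 0xf6, 0x59, 0xe9, 0xf6]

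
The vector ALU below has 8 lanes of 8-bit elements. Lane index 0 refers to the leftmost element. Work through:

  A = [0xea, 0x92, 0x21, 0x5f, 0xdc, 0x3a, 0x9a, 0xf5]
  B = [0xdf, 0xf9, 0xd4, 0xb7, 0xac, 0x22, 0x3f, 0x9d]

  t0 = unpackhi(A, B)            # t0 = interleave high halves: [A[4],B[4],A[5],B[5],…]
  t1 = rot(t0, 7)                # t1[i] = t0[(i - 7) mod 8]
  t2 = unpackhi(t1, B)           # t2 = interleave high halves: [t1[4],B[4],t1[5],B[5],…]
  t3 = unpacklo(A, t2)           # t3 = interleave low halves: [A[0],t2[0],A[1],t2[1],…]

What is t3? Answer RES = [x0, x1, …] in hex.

RES = [0xea, 0x3f, 0x92, 0xac, 0x21, 0xf5, 0x5f, 0x22]

→ t0 |dc|ac|3a|22|9a|3f|f5|9d|
→ t1 |ac|3a|22|9a|3f|f5|9d|dc|
→ t2 |3f|ac|f5|22|9d|3f|dc|9d|
→ t3 |ea|3f|92|ac|21|f5|5f|22|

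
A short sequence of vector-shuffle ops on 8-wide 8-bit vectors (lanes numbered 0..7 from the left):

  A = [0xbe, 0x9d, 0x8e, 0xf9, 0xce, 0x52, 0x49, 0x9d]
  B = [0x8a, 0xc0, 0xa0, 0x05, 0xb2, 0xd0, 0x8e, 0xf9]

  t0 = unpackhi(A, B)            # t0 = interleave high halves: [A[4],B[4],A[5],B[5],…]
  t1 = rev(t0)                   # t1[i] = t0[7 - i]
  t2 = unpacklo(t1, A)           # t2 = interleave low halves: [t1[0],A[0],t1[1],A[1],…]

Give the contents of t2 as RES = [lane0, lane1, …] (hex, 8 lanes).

RES = [ 0xf9  0xbe  0x9d  0x9d  0x8e  0x8e  0x49  0xf9 ]

→ t0 |ce|b2|52|d0|49|8e|9d|f9|
→ t1 |f9|9d|8e|49|d0|52|b2|ce|
→ t2 |f9|be|9d|9d|8e|8e|49|f9|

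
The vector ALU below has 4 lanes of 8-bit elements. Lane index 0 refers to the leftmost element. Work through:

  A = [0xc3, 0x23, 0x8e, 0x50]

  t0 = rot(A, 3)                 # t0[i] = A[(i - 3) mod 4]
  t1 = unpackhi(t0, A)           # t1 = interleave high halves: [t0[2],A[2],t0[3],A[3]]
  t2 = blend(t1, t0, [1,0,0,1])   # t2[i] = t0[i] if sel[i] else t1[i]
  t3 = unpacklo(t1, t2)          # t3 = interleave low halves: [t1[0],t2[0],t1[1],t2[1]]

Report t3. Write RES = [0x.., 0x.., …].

t0 = [0x23, 0x8e, 0x50, 0xc3]
t1 = [0x50, 0x8e, 0xc3, 0x50]
t2 = [0x23, 0x8e, 0xc3, 0xc3]
t3 = [0x50, 0x23, 0x8e, 0x8e]

RES = [ 0x50  0x23  0x8e  0x8e ]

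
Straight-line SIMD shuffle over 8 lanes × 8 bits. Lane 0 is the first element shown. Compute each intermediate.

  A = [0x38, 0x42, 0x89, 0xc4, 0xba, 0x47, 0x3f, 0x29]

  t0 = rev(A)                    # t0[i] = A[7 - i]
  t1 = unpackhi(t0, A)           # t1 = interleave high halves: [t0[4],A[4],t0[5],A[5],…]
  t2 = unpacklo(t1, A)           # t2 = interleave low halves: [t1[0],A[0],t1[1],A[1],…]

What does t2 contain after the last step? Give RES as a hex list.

t0 = [0x29, 0x3f, 0x47, 0xba, 0xc4, 0x89, 0x42, 0x38]
t1 = [0xc4, 0xba, 0x89, 0x47, 0x42, 0x3f, 0x38, 0x29]
t2 = [0xc4, 0x38, 0xba, 0x42, 0x89, 0x89, 0x47, 0xc4]

RES = [ 0xc4  0x38  0xba  0x42  0x89  0x89  0x47  0xc4 ]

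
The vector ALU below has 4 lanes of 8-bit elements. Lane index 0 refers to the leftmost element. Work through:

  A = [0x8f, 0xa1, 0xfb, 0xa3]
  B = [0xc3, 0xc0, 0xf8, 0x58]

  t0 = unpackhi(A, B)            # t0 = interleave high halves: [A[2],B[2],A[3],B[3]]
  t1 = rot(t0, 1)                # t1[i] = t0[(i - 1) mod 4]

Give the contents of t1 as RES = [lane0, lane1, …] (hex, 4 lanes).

→ t0 |fb|f8|a3|58|
→ t1 |58|fb|f8|a3|

RES = [ 0x58  0xfb  0xf8  0xa3 ]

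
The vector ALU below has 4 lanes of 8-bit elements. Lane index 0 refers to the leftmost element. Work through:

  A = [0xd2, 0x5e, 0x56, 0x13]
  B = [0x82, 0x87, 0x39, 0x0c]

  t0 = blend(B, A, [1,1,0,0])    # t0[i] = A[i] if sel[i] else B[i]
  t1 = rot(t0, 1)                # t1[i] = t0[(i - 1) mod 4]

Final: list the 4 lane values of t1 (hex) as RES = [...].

  t0: d2 5e 39 0c
  t1: 0c d2 5e 39

RES = [0x0c, 0xd2, 0x5e, 0x39]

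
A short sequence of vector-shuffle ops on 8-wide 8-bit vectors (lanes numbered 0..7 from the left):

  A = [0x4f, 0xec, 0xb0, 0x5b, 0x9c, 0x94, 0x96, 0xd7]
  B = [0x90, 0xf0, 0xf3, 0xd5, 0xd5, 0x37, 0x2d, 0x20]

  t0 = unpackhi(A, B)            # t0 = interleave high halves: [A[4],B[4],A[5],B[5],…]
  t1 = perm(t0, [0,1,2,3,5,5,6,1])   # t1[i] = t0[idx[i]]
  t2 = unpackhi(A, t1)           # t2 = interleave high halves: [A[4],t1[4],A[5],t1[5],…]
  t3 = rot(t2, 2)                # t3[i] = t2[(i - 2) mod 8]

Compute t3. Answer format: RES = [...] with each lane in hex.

RES = [0xd7, 0xd5, 0x9c, 0x2d, 0x94, 0x2d, 0x96, 0xd7]

→ t0 |9c|d5|94|37|96|2d|d7|20|
→ t1 |9c|d5|94|37|2d|2d|d7|d5|
→ t2 |9c|2d|94|2d|96|d7|d7|d5|
→ t3 |d7|d5|9c|2d|94|2d|96|d7|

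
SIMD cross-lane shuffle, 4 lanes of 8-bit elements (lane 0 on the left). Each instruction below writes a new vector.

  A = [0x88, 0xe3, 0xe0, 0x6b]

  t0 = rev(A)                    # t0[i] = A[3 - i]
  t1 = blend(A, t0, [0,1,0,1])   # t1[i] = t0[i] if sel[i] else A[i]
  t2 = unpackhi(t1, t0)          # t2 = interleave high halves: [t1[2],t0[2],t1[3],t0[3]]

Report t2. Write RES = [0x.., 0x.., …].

t0 = [0x6b, 0xe0, 0xe3, 0x88]
t1 = [0x88, 0xe0, 0xe0, 0x88]
t2 = [0xe0, 0xe3, 0x88, 0x88]

RES = [ 0xe0  0xe3  0x88  0x88 ]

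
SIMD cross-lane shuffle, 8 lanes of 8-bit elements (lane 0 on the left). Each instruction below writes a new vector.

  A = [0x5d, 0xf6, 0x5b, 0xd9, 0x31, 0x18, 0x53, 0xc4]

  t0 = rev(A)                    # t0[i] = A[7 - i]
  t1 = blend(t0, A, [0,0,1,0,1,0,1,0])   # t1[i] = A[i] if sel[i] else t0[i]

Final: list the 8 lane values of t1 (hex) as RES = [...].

RES = [0xc4, 0x53, 0x5b, 0x31, 0x31, 0x5b, 0x53, 0x5d]

t0 = [0xc4, 0x53, 0x18, 0x31, 0xd9, 0x5b, 0xf6, 0x5d]
t1 = [0xc4, 0x53, 0x5b, 0x31, 0x31, 0x5b, 0x53, 0x5d]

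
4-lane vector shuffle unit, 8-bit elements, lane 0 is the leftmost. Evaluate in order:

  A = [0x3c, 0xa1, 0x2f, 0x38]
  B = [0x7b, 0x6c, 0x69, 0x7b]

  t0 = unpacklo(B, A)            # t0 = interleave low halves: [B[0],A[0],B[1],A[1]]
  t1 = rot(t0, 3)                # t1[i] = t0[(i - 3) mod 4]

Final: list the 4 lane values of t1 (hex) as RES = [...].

→ t0 |7b|3c|6c|a1|
→ t1 |3c|6c|a1|7b|

RES = [ 0x3c  0x6c  0xa1  0x7b ]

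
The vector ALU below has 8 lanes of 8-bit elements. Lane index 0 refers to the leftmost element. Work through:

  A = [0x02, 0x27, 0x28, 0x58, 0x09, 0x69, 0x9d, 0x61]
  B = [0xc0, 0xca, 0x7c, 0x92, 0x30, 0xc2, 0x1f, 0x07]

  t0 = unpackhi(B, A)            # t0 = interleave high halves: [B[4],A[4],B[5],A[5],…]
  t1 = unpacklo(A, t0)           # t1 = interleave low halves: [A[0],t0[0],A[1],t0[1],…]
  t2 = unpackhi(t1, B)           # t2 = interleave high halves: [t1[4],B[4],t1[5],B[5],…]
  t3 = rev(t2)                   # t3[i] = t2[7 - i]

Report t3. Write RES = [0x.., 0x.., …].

t0 = [0x30, 0x09, 0xc2, 0x69, 0x1f, 0x9d, 0x07, 0x61]
t1 = [0x02, 0x30, 0x27, 0x09, 0x28, 0xc2, 0x58, 0x69]
t2 = [0x28, 0x30, 0xc2, 0xc2, 0x58, 0x1f, 0x69, 0x07]
t3 = [0x07, 0x69, 0x1f, 0x58, 0xc2, 0xc2, 0x30, 0x28]

RES = [0x07, 0x69, 0x1f, 0x58, 0xc2, 0xc2, 0x30, 0x28]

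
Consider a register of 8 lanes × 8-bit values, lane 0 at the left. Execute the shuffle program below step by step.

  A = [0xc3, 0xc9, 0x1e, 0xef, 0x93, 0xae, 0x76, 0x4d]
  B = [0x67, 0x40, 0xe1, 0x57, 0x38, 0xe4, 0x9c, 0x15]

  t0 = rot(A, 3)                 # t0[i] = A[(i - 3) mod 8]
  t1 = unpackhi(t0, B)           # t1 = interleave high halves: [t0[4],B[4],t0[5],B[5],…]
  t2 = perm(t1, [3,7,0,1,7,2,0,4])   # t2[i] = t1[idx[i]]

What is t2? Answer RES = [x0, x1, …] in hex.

RES = [ 0xe4  0x15  0xc9  0x38  0x15  0x1e  0xc9  0xef ]

t0 = [0xae, 0x76, 0x4d, 0xc3, 0xc9, 0x1e, 0xef, 0x93]
t1 = [0xc9, 0x38, 0x1e, 0xe4, 0xef, 0x9c, 0x93, 0x15]
t2 = [0xe4, 0x15, 0xc9, 0x38, 0x15, 0x1e, 0xc9, 0xef]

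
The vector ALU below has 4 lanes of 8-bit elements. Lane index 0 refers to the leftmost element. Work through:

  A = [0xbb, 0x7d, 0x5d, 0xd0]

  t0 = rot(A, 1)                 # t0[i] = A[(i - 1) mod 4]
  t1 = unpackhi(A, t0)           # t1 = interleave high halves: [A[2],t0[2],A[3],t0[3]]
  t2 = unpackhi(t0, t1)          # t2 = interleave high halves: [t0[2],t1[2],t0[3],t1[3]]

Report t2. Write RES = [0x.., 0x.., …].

RES = [0x7d, 0xd0, 0x5d, 0x5d]

→ t0 |d0|bb|7d|5d|
→ t1 |5d|7d|d0|5d|
→ t2 |7d|d0|5d|5d|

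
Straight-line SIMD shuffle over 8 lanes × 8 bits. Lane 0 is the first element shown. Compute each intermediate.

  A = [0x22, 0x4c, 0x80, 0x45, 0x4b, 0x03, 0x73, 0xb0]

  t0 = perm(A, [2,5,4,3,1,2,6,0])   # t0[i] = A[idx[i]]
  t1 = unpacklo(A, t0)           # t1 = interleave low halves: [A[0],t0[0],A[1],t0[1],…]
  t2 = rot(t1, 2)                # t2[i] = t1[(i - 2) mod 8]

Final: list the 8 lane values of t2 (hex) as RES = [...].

RES = [0x45, 0x45, 0x22, 0x80, 0x4c, 0x03, 0x80, 0x4b]

→ t0 |80|03|4b|45|4c|80|73|22|
→ t1 |22|80|4c|03|80|4b|45|45|
→ t2 |45|45|22|80|4c|03|80|4b|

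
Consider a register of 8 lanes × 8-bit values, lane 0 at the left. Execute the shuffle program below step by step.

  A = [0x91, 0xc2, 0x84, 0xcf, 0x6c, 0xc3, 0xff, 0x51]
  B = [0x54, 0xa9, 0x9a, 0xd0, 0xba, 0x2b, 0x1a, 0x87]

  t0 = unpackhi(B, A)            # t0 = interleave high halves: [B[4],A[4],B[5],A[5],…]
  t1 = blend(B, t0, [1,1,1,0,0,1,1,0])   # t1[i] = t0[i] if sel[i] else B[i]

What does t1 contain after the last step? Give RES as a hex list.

t0 = [0xba, 0x6c, 0x2b, 0xc3, 0x1a, 0xff, 0x87, 0x51]
t1 = [0xba, 0x6c, 0x2b, 0xd0, 0xba, 0xff, 0x87, 0x87]

RES = [0xba, 0x6c, 0x2b, 0xd0, 0xba, 0xff, 0x87, 0x87]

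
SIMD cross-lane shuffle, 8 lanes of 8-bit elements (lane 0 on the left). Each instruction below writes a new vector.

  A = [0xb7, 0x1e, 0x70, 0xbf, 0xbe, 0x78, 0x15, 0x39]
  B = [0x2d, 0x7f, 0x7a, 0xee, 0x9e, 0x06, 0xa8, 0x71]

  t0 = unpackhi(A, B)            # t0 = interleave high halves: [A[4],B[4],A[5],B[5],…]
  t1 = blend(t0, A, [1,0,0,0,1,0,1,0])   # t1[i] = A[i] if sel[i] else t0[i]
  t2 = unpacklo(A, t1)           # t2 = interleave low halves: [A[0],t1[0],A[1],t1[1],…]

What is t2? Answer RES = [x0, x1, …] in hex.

RES = [0xb7, 0xb7, 0x1e, 0x9e, 0x70, 0x78, 0xbf, 0x06]

t0 = [0xbe, 0x9e, 0x78, 0x06, 0x15, 0xa8, 0x39, 0x71]
t1 = [0xb7, 0x9e, 0x78, 0x06, 0xbe, 0xa8, 0x15, 0x71]
t2 = [0xb7, 0xb7, 0x1e, 0x9e, 0x70, 0x78, 0xbf, 0x06]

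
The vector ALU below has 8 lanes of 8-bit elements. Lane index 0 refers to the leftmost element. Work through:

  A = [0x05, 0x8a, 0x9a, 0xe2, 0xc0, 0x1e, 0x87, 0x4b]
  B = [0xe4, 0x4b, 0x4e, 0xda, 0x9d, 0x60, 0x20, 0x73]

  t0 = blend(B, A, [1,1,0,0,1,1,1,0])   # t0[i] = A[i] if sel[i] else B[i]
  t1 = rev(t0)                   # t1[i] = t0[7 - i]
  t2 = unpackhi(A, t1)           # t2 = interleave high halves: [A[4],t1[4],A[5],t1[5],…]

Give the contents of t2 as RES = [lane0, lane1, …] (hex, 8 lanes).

RES = [ 0xc0  0xda  0x1e  0x4e  0x87  0x8a  0x4b  0x05 ]

  t0: 05 8a 4e da c0 1e 87 73
  t1: 73 87 1e c0 da 4e 8a 05
  t2: c0 da 1e 4e 87 8a 4b 05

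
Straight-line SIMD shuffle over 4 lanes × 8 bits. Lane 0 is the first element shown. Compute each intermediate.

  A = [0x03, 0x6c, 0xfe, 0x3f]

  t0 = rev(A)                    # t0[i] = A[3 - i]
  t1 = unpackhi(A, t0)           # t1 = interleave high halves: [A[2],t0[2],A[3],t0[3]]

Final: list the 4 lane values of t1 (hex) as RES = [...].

→ t0 |3f|fe|6c|03|
→ t1 |fe|6c|3f|03|

RES = [0xfe, 0x6c, 0x3f, 0x03]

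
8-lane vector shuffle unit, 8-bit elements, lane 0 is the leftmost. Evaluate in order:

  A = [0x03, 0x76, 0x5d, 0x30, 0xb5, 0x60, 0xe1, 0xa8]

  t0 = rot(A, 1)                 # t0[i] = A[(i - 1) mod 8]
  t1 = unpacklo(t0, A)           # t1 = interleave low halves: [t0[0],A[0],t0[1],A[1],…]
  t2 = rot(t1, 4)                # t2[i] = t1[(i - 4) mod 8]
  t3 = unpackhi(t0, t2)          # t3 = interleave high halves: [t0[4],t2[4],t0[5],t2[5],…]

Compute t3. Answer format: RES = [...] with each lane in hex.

t0 = [0xa8, 0x03, 0x76, 0x5d, 0x30, 0xb5, 0x60, 0xe1]
t1 = [0xa8, 0x03, 0x03, 0x76, 0x76, 0x5d, 0x5d, 0x30]
t2 = [0x76, 0x5d, 0x5d, 0x30, 0xa8, 0x03, 0x03, 0x76]
t3 = [0x30, 0xa8, 0xb5, 0x03, 0x60, 0x03, 0xe1, 0x76]

RES = [ 0x30  0xa8  0xb5  0x03  0x60  0x03  0xe1  0x76 ]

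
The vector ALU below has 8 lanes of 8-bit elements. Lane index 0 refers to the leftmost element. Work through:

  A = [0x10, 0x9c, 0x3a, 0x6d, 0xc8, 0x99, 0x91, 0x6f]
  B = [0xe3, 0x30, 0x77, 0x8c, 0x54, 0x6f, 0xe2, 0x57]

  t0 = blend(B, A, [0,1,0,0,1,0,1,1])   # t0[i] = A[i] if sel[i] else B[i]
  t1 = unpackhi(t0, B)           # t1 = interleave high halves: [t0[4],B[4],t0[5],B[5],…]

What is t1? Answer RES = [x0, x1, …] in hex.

RES = [ 0xc8  0x54  0x6f  0x6f  0x91  0xe2  0x6f  0x57 ]

→ t0 |e3|9c|77|8c|c8|6f|91|6f|
→ t1 |c8|54|6f|6f|91|e2|6f|57|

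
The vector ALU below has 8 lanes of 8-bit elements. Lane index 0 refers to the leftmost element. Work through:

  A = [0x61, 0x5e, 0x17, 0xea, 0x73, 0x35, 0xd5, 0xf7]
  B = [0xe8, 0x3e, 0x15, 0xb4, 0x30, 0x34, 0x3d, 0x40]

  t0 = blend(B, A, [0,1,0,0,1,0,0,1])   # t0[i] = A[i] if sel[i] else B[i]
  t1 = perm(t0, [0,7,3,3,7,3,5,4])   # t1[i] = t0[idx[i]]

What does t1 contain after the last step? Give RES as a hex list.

  t0: e8 5e 15 b4 73 34 3d f7
  t1: e8 f7 b4 b4 f7 b4 34 73

RES = [ 0xe8  0xf7  0xb4  0xb4  0xf7  0xb4  0x34  0x73 ]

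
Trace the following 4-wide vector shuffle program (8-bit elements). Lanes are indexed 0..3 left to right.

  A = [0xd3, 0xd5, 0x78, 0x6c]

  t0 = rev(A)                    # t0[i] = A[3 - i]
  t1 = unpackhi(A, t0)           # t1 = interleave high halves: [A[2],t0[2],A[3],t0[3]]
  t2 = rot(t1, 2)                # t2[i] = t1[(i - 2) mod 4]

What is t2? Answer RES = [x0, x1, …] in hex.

RES = [ 0x6c  0xd3  0x78  0xd5 ]

  t0: 6c 78 d5 d3
  t1: 78 d5 6c d3
  t2: 6c d3 78 d5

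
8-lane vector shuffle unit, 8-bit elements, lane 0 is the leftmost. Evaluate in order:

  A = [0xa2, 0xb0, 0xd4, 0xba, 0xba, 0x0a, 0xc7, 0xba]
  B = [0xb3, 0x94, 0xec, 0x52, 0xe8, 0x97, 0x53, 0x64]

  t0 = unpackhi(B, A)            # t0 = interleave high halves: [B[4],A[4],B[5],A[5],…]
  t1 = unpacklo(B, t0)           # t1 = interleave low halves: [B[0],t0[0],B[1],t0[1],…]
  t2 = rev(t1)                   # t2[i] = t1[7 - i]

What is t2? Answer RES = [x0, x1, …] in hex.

RES = [0x0a, 0x52, 0x97, 0xec, 0xba, 0x94, 0xe8, 0xb3]

t0 = [0xe8, 0xba, 0x97, 0x0a, 0x53, 0xc7, 0x64, 0xba]
t1 = [0xb3, 0xe8, 0x94, 0xba, 0xec, 0x97, 0x52, 0x0a]
t2 = [0x0a, 0x52, 0x97, 0xec, 0xba, 0x94, 0xe8, 0xb3]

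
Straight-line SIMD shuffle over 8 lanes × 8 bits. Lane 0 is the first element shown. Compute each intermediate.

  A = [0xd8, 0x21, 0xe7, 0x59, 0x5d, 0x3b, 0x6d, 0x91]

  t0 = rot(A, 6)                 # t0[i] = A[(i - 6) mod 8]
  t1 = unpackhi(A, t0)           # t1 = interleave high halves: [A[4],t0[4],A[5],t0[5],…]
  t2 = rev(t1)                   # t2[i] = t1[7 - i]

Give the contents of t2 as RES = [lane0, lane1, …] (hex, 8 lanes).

RES = [ 0x21  0x91  0xd8  0x6d  0x91  0x3b  0x6d  0x5d ]

  t0: e7 59 5d 3b 6d 91 d8 21
  t1: 5d 6d 3b 91 6d d8 91 21
  t2: 21 91 d8 6d 91 3b 6d 5d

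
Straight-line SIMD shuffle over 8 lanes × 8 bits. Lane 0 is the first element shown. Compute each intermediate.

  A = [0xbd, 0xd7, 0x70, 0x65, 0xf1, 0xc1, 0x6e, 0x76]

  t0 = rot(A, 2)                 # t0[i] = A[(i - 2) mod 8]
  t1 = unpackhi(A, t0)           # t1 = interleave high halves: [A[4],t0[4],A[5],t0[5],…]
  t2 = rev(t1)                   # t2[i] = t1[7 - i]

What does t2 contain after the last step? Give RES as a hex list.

RES = [0xc1, 0x76, 0xf1, 0x6e, 0x65, 0xc1, 0x70, 0xf1]

t0 = [0x6e, 0x76, 0xbd, 0xd7, 0x70, 0x65, 0xf1, 0xc1]
t1 = [0xf1, 0x70, 0xc1, 0x65, 0x6e, 0xf1, 0x76, 0xc1]
t2 = [0xc1, 0x76, 0xf1, 0x6e, 0x65, 0xc1, 0x70, 0xf1]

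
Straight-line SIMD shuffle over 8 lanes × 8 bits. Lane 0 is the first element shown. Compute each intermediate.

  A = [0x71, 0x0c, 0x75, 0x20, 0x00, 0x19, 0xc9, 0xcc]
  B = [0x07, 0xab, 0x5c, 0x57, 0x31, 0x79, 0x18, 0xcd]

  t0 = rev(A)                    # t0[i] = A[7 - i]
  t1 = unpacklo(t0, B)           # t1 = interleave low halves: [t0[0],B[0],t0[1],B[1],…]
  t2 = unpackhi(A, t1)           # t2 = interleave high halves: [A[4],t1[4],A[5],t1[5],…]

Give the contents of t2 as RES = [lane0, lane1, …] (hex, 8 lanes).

t0 = [0xcc, 0xc9, 0x19, 0x00, 0x20, 0x75, 0x0c, 0x71]
t1 = [0xcc, 0x07, 0xc9, 0xab, 0x19, 0x5c, 0x00, 0x57]
t2 = [0x00, 0x19, 0x19, 0x5c, 0xc9, 0x00, 0xcc, 0x57]

RES = [ 0x00  0x19  0x19  0x5c  0xc9  0x00  0xcc  0x57 ]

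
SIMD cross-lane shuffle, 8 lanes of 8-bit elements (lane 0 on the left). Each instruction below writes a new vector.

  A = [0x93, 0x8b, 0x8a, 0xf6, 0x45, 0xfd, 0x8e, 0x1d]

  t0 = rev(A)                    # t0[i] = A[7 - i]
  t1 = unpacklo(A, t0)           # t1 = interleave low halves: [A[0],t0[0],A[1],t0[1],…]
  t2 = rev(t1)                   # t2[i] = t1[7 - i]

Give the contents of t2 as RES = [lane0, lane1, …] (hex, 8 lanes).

  t0: 1d 8e fd 45 f6 8a 8b 93
  t1: 93 1d 8b 8e 8a fd f6 45
  t2: 45 f6 fd 8a 8e 8b 1d 93

RES = [ 0x45  0xf6  0xfd  0x8a  0x8e  0x8b  0x1d  0x93 ]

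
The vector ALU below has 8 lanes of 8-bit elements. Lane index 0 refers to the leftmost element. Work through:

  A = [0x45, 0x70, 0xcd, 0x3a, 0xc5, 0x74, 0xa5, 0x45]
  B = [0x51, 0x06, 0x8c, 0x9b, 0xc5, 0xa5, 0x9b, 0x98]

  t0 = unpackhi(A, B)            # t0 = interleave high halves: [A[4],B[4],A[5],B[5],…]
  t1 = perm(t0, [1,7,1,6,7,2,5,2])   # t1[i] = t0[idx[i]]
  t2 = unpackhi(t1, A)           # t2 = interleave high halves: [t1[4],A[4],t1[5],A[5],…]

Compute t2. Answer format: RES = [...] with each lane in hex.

RES = [0x98, 0xc5, 0x74, 0x74, 0x9b, 0xa5, 0x74, 0x45]

→ t0 |c5|c5|74|a5|a5|9b|45|98|
→ t1 |c5|98|c5|45|98|74|9b|74|
→ t2 |98|c5|74|74|9b|a5|74|45|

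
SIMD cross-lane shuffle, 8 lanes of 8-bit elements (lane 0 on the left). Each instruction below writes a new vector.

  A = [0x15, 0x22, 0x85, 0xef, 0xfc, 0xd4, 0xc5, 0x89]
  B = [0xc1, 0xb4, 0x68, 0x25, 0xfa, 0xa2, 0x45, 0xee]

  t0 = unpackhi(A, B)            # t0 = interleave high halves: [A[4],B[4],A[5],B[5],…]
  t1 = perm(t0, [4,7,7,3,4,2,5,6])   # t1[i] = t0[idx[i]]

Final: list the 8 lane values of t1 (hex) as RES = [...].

RES = [0xc5, 0xee, 0xee, 0xa2, 0xc5, 0xd4, 0x45, 0x89]

  t0: fc fa d4 a2 c5 45 89 ee
  t1: c5 ee ee a2 c5 d4 45 89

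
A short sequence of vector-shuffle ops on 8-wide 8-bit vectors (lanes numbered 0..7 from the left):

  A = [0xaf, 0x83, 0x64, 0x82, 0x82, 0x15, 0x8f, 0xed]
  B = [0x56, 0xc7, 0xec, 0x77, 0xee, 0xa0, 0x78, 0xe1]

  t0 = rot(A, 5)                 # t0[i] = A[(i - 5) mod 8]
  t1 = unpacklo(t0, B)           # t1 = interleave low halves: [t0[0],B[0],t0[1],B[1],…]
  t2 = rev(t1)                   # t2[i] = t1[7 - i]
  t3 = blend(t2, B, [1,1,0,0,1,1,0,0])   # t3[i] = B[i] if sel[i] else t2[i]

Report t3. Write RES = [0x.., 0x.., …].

  t0: 82 82 15 8f ed af 83 64
  t1: 82 56 82 c7 15 ec 8f 77
  t2: 77 8f ec 15 c7 82 56 82
  t3: 56 c7 ec 15 ee a0 56 82

RES = [0x56, 0xc7, 0xec, 0x15, 0xee, 0xa0, 0x56, 0x82]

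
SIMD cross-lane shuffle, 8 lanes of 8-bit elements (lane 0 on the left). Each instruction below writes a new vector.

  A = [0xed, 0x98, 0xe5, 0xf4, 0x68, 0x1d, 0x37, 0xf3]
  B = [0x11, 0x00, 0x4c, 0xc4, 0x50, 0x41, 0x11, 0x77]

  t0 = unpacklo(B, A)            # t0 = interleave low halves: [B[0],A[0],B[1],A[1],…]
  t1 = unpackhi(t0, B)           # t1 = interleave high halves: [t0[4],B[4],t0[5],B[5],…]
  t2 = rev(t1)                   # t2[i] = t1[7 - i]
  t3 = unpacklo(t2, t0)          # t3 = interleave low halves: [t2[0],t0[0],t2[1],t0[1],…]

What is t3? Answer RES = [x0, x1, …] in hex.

t0 = [0x11, 0xed, 0x00, 0x98, 0x4c, 0xe5, 0xc4, 0xf4]
t1 = [0x4c, 0x50, 0xe5, 0x41, 0xc4, 0x11, 0xf4, 0x77]
t2 = [0x77, 0xf4, 0x11, 0xc4, 0x41, 0xe5, 0x50, 0x4c]
t3 = [0x77, 0x11, 0xf4, 0xed, 0x11, 0x00, 0xc4, 0x98]

RES = [ 0x77  0x11  0xf4  0xed  0x11  0x00  0xc4  0x98 ]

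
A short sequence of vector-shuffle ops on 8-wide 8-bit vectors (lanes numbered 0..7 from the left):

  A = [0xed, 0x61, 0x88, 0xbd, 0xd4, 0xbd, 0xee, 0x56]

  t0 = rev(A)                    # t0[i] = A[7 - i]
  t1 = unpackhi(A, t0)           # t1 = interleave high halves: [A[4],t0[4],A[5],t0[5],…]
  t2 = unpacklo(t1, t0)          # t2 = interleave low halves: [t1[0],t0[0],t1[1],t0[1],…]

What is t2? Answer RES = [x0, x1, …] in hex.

  t0: 56 ee bd d4 bd 88 61 ed
  t1: d4 bd bd 88 ee 61 56 ed
  t2: d4 56 bd ee bd bd 88 d4

RES = [0xd4, 0x56, 0xbd, 0xee, 0xbd, 0xbd, 0x88, 0xd4]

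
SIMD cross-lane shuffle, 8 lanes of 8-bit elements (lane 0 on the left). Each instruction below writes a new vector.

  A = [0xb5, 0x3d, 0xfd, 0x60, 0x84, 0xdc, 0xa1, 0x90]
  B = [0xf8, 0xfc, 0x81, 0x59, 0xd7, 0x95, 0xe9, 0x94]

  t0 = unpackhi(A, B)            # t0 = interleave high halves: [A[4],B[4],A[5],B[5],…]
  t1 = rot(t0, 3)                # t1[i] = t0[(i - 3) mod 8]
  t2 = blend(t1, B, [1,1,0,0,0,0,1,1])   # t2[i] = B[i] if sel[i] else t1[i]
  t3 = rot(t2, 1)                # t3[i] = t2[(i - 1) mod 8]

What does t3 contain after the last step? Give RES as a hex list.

→ t0 |84|d7|dc|95|a1|e9|90|94|
→ t1 |e9|90|94|84|d7|dc|95|a1|
→ t2 |f8|fc|94|84|d7|dc|e9|94|
→ t3 |94|f8|fc|94|84|d7|dc|e9|

RES = [0x94, 0xf8, 0xfc, 0x94, 0x84, 0xd7, 0xdc, 0xe9]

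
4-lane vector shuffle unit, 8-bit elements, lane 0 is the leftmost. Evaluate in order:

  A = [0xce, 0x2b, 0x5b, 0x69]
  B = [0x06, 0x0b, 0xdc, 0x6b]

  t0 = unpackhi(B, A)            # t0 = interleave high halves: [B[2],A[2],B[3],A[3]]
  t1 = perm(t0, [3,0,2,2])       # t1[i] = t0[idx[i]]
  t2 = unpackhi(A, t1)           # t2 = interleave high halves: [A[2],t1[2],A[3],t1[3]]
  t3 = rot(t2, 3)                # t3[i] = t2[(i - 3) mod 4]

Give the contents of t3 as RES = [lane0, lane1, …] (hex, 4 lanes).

t0 = [0xdc, 0x5b, 0x6b, 0x69]
t1 = [0x69, 0xdc, 0x6b, 0x6b]
t2 = [0x5b, 0x6b, 0x69, 0x6b]
t3 = [0x6b, 0x69, 0x6b, 0x5b]

RES = [0x6b, 0x69, 0x6b, 0x5b]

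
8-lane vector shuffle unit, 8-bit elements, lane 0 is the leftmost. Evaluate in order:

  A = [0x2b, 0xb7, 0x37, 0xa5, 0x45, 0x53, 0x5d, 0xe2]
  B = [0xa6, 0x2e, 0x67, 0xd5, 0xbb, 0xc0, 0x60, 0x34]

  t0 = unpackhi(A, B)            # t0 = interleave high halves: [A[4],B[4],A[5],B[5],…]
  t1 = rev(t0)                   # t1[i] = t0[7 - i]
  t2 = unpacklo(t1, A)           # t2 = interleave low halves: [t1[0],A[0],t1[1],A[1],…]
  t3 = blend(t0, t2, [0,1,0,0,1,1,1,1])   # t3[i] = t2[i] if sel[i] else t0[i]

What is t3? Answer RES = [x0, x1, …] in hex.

t0 = [0x45, 0xbb, 0x53, 0xc0, 0x5d, 0x60, 0xe2, 0x34]
t1 = [0x34, 0xe2, 0x60, 0x5d, 0xc0, 0x53, 0xbb, 0x45]
t2 = [0x34, 0x2b, 0xe2, 0xb7, 0x60, 0x37, 0x5d, 0xa5]
t3 = [0x45, 0x2b, 0x53, 0xc0, 0x60, 0x37, 0x5d, 0xa5]

RES = [0x45, 0x2b, 0x53, 0xc0, 0x60, 0x37, 0x5d, 0xa5]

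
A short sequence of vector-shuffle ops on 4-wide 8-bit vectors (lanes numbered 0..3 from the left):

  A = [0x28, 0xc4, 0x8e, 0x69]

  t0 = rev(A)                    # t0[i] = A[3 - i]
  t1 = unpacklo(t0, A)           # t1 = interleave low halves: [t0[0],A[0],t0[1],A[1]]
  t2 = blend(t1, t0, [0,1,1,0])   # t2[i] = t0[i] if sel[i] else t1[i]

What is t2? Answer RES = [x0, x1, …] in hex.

→ t0 |69|8e|c4|28|
→ t1 |69|28|8e|c4|
→ t2 |69|8e|c4|c4|

RES = [ 0x69  0x8e  0xc4  0xc4 ]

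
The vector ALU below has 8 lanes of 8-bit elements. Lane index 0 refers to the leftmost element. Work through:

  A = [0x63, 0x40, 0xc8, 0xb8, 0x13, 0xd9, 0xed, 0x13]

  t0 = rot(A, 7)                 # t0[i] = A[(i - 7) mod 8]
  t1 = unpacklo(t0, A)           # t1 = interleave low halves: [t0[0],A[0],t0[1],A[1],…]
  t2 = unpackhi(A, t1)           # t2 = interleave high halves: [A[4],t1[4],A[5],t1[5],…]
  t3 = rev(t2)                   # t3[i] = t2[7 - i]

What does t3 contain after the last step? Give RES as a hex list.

  t0: 40 c8 b8 13 d9 ed 13 63
  t1: 40 63 c8 40 b8 c8 13 b8
  t2: 13 b8 d9 c8 ed 13 13 b8
  t3: b8 13 13 ed c8 d9 b8 13

RES = [0xb8, 0x13, 0x13, 0xed, 0xc8, 0xd9, 0xb8, 0x13]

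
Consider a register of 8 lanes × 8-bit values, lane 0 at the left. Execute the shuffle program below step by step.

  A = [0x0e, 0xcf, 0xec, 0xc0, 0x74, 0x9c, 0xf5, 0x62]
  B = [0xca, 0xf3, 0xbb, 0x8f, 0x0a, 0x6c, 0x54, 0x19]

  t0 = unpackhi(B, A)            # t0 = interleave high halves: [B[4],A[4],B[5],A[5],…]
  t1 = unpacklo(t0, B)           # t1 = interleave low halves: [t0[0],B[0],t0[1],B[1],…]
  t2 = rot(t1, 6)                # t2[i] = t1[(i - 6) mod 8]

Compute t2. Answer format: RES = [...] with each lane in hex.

t0 = [0x0a, 0x74, 0x6c, 0x9c, 0x54, 0xf5, 0x19, 0x62]
t1 = [0x0a, 0xca, 0x74, 0xf3, 0x6c, 0xbb, 0x9c, 0x8f]
t2 = [0x74, 0xf3, 0x6c, 0xbb, 0x9c, 0x8f, 0x0a, 0xca]

RES = [ 0x74  0xf3  0x6c  0xbb  0x9c  0x8f  0x0a  0xca ]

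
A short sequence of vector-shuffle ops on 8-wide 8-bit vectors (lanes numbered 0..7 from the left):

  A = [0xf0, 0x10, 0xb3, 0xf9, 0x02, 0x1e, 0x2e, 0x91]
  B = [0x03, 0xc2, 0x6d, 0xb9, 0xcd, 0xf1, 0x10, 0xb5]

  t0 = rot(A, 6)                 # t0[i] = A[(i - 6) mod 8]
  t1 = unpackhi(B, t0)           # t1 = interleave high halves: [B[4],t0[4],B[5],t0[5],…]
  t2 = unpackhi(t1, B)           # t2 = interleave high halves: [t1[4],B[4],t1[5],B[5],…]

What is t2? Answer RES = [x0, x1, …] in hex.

t0 = [0xb3, 0xf9, 0x02, 0x1e, 0x2e, 0x91, 0xf0, 0x10]
t1 = [0xcd, 0x2e, 0xf1, 0x91, 0x10, 0xf0, 0xb5, 0x10]
t2 = [0x10, 0xcd, 0xf0, 0xf1, 0xb5, 0x10, 0x10, 0xb5]

RES = [0x10, 0xcd, 0xf0, 0xf1, 0xb5, 0x10, 0x10, 0xb5]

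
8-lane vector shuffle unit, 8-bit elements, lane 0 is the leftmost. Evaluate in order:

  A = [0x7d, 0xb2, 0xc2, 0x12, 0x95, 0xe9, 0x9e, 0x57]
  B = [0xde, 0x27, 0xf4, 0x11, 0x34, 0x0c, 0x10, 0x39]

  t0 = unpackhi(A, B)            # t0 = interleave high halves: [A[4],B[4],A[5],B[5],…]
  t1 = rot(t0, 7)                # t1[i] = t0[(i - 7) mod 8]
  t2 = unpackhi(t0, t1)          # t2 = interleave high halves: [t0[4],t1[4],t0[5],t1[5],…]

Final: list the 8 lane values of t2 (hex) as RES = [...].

RES = [0x9e, 0x10, 0x10, 0x57, 0x57, 0x39, 0x39, 0x95]

t0 = [0x95, 0x34, 0xe9, 0x0c, 0x9e, 0x10, 0x57, 0x39]
t1 = [0x34, 0xe9, 0x0c, 0x9e, 0x10, 0x57, 0x39, 0x95]
t2 = [0x9e, 0x10, 0x10, 0x57, 0x57, 0x39, 0x39, 0x95]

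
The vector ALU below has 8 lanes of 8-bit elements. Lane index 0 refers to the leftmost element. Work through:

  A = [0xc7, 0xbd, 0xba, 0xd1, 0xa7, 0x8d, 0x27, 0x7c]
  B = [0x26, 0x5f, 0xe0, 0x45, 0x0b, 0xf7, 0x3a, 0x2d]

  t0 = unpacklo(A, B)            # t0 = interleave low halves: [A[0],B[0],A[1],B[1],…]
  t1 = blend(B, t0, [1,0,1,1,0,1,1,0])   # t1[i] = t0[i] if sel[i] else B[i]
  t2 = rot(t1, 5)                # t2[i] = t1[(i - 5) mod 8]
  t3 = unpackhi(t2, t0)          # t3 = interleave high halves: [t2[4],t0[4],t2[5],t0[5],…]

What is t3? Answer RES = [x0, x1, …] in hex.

RES = [0x2d, 0xba, 0xc7, 0xe0, 0x5f, 0xd1, 0xbd, 0x45]

→ t0 |c7|26|bd|5f|ba|e0|d1|45|
→ t1 |c7|5f|bd|5f|0b|e0|d1|2d|
→ t2 |5f|0b|e0|d1|2d|c7|5f|bd|
→ t3 |2d|ba|c7|e0|5f|d1|bd|45|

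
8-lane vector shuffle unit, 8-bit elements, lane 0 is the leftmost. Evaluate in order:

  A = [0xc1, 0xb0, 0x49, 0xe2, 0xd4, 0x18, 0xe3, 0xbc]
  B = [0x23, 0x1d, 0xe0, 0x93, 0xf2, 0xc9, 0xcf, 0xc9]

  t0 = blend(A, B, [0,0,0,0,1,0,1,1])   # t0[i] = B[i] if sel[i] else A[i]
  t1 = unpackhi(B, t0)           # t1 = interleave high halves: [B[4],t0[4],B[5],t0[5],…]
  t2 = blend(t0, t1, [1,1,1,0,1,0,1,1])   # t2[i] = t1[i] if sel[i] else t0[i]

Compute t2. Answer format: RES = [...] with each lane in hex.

RES = [ 0xf2  0xf2  0xc9  0xe2  0xcf  0x18  0xc9  0xc9 ]

  t0: c1 b0 49 e2 f2 18 cf c9
  t1: f2 f2 c9 18 cf cf c9 c9
  t2: f2 f2 c9 e2 cf 18 c9 c9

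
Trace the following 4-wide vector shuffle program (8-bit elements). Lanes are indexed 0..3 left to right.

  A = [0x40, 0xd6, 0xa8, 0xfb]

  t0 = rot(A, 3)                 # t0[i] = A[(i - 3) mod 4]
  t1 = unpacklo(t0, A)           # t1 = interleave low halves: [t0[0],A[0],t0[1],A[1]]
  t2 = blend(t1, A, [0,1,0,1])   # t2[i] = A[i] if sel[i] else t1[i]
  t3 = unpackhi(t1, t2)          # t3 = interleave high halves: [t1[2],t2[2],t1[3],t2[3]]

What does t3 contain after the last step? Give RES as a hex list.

RES = [ 0xa8  0xa8  0xd6  0xfb ]

→ t0 |d6|a8|fb|40|
→ t1 |d6|40|a8|d6|
→ t2 |d6|d6|a8|fb|
→ t3 |a8|a8|d6|fb|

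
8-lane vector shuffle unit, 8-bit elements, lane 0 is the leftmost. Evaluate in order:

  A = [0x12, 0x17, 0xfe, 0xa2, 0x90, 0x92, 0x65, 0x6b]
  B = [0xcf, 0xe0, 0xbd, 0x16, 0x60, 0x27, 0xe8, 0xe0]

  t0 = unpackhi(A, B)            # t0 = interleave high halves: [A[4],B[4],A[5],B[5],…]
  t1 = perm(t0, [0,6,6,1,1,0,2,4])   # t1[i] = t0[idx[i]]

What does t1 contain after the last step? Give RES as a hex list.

  t0: 90 60 92 27 65 e8 6b e0
  t1: 90 6b 6b 60 60 90 92 65

RES = [ 0x90  0x6b  0x6b  0x60  0x60  0x90  0x92  0x65 ]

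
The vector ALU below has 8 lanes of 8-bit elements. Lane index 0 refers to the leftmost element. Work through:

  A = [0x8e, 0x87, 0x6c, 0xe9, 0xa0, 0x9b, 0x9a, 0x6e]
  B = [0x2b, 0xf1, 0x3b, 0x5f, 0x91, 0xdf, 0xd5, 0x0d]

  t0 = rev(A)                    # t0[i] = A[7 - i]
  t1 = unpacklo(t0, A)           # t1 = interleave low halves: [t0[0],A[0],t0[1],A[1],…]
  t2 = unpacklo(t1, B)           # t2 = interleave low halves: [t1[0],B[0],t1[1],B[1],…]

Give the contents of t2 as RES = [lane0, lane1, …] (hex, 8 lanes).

t0 = [0x6e, 0x9a, 0x9b, 0xa0, 0xe9, 0x6c, 0x87, 0x8e]
t1 = [0x6e, 0x8e, 0x9a, 0x87, 0x9b, 0x6c, 0xa0, 0xe9]
t2 = [0x6e, 0x2b, 0x8e, 0xf1, 0x9a, 0x3b, 0x87, 0x5f]

RES = [ 0x6e  0x2b  0x8e  0xf1  0x9a  0x3b  0x87  0x5f ]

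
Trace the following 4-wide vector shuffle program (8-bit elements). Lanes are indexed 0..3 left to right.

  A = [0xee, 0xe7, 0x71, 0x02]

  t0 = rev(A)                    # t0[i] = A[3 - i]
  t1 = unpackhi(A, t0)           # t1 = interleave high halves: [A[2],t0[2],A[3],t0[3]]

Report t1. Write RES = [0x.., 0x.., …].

RES = [0x71, 0xe7, 0x02, 0xee]

t0 = [0x02, 0x71, 0xe7, 0xee]
t1 = [0x71, 0xe7, 0x02, 0xee]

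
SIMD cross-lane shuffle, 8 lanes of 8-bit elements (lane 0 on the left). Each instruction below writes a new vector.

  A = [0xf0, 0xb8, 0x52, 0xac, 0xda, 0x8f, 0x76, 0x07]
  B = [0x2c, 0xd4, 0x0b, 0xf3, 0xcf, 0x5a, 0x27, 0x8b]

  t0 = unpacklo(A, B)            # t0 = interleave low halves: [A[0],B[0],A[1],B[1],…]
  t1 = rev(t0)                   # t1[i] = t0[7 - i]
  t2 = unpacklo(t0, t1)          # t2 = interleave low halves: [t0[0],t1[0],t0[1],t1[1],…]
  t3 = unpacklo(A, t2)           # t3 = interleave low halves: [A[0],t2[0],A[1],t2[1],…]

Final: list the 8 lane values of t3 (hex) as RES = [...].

RES = [0xf0, 0xf0, 0xb8, 0xf3, 0x52, 0x2c, 0xac, 0xac]

t0 = [0xf0, 0x2c, 0xb8, 0xd4, 0x52, 0x0b, 0xac, 0xf3]
t1 = [0xf3, 0xac, 0x0b, 0x52, 0xd4, 0xb8, 0x2c, 0xf0]
t2 = [0xf0, 0xf3, 0x2c, 0xac, 0xb8, 0x0b, 0xd4, 0x52]
t3 = [0xf0, 0xf0, 0xb8, 0xf3, 0x52, 0x2c, 0xac, 0xac]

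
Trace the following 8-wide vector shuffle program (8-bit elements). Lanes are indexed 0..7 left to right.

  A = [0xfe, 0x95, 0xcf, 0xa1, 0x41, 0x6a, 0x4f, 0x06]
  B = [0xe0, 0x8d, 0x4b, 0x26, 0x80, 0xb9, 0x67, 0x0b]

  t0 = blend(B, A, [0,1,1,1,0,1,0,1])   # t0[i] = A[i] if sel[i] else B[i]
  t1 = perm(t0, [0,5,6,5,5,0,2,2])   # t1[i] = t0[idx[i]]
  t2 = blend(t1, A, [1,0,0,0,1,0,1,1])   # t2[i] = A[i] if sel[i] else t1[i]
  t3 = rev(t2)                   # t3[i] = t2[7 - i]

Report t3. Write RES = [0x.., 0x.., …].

→ t0 |e0|95|cf|a1|80|6a|67|06|
→ t1 |e0|6a|67|6a|6a|e0|cf|cf|
→ t2 |fe|6a|67|6a|41|e0|4f|06|
→ t3 |06|4f|e0|41|6a|67|6a|fe|

RES = [ 0x06  0x4f  0xe0  0x41  0x6a  0x67  0x6a  0xfe ]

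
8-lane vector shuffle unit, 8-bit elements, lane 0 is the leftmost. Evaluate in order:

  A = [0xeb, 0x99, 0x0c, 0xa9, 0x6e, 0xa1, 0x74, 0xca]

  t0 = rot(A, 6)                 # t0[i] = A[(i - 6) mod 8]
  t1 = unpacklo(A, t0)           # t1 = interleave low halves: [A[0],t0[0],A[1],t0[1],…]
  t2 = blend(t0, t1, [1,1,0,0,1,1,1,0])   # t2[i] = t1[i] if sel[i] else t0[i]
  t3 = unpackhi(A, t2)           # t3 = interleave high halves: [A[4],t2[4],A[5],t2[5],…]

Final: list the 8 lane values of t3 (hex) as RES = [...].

→ t0 |0c|a9|6e|a1|74|ca|eb|99|
→ t1 |eb|0c|99|a9|0c|6e|a9|a1|
→ t2 |eb|0c|6e|a1|0c|6e|a9|99|
→ t3 |6e|0c|a1|6e|74|a9|ca|99|

RES = [0x6e, 0x0c, 0xa1, 0x6e, 0x74, 0xa9, 0xca, 0x99]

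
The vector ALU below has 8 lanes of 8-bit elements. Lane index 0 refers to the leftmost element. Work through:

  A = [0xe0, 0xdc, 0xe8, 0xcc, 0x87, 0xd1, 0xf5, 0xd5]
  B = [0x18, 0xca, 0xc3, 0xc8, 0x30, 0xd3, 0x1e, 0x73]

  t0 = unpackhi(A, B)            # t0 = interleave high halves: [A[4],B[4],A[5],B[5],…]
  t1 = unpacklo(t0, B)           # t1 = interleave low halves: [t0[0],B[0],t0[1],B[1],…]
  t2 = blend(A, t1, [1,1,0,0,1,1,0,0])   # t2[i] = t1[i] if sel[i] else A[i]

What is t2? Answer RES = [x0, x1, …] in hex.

→ t0 |87|30|d1|d3|f5|1e|d5|73|
→ t1 |87|18|30|ca|d1|c3|d3|c8|
→ t2 |87|18|e8|cc|d1|c3|f5|d5|

RES = [ 0x87  0x18  0xe8  0xcc  0xd1  0xc3  0xf5  0xd5 ]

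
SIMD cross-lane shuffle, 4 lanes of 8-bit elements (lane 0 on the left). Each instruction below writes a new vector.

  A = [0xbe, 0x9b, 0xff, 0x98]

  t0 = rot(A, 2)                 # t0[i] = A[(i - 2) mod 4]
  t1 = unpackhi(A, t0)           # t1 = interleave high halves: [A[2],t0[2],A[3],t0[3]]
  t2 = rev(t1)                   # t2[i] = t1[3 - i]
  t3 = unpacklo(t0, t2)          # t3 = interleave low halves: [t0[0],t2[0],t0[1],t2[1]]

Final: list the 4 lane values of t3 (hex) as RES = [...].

RES = [0xff, 0x9b, 0x98, 0x98]

  t0: ff 98 be 9b
  t1: ff be 98 9b
  t2: 9b 98 be ff
  t3: ff 9b 98 98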